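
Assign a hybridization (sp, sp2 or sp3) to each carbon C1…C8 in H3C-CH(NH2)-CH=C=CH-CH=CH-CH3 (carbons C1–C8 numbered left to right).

C1: 4 σ bonds — 4 electron domains, sp3.
C2 (4 σ bonds) has steric number 4: sp3.
C3: 3 σ bonds, plus one π bond — 3 electron domains, sp2.
C4 (2 σ bonds, plus two π bonds) has steric number 2: sp.
C5 carries 3 σ bonds, plus one π bond, giving a steric number of 3, so it is sp2.
C6 has 3 σ bonds, plus one π bond: steric number 3 → sp2.
C7: 3 σ bonds, plus one π bond; 3 regions of electron density → sp2.
C8: 4 σ bonds; 4 regions of electron density → sp3.

C1 sp3, C2 sp3, C3 sp2, C4 sp, C5 sp2, C6 sp2, C7 sp2, C8 sp3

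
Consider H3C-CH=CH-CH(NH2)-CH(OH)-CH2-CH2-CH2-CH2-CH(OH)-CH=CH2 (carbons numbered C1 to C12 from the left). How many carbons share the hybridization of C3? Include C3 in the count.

C3 is sp2 (one π bond).
C1: sp3
C2: sp2 ✓
C3: sp2 ✓
C4: sp3
C5: sp3
C6: sp3
C7: sp3
C8: sp3
C9: sp3
C10: sp3
C11: sp2 ✓
C12: sp2 ✓
4 carbons are sp2.

4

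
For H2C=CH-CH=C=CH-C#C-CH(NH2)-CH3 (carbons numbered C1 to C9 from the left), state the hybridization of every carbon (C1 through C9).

C1 is sp2: 3 σ bonds, plus one π bond, 3 electron-density regions.
C2 carries 3 σ bonds, plus one π bond, giving a steric number of 3, so it is sp2.
C3 carries 3 σ bonds, plus one π bond, giving a steric number of 3, so it is sp2.
C4: 2 σ bonds, plus two π bonds — 2 electron domains, sp.
C5 (3 σ bonds, plus one π bond) has steric number 3: sp2.
C6 has 2 σ bonds, plus two π bonds: steric number 2 → sp.
C7 has 2 σ bonds, plus two π bonds: steric number 2 → sp.
C8: 4 σ bonds; 4 regions of electron density → sp3.
C9 is sp3: 4 σ bonds, 4 electron-density regions.

C1 sp2, C2 sp2, C3 sp2, C4 sp, C5 sp2, C6 sp, C7 sp, C8 sp3, C9 sp3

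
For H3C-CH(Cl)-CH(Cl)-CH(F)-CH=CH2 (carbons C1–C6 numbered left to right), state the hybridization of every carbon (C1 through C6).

C1 is sp3: 4 σ bonds, 4 electron-density regions.
C2: 4 σ bonds; 4 regions of electron density → sp3.
C3: 4 σ bonds — 4 electron domains, sp3.
C4 carries 4 σ bonds, giving a steric number of 4, so it is sp3.
C5 has 3 σ bonds, plus one π bond: steric number 3 → sp2.
C6 carries 3 σ bonds, plus one π bond, giving a steric number of 3, so it is sp2.

C1 sp3, C2 sp3, C3 sp3, C4 sp3, C5 sp2, C6 sp2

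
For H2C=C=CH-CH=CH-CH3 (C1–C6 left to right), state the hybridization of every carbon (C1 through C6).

C1 sp2, C2 sp, C3 sp2, C4 sp2, C5 sp2, C6 sp3

C1 — 3 σ bonds, plus one π bond. Steric number 3, so sp2.
C2 — 2 σ bonds, plus two π bonds. Steric number 2, so sp.
C3 — 3 σ bonds, plus one π bond. Steric number 3, so sp2.
C4: 3 σ bonds, plus one π bond — 3 electron domains, sp2.
C5 carries 3 σ bonds, plus one π bond, giving a steric number of 3, so it is sp2.
C6 carries 4 σ bonds, giving a steric number of 4, so it is sp3.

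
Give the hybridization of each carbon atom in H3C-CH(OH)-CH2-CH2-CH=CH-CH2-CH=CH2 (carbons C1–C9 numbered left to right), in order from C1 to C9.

C1 sp3, C2 sp3, C3 sp3, C4 sp3, C5 sp2, C6 sp2, C7 sp3, C8 sp2, C9 sp2

C1: 4 σ bonds; 4 regions of electron density → sp3.
C2 carries 4 σ bonds, giving a steric number of 4, so it is sp3.
C3 has 4 σ bonds: steric number 4 → sp3.
C4: 4 σ bonds; 4 regions of electron density → sp3.
C5 — 3 σ bonds, plus one π bond. Steric number 3, so sp2.
C6 (3 σ bonds, plus one π bond) has steric number 3: sp2.
C7 has 4 σ bonds: steric number 4 → sp3.
C8 (3 σ bonds, plus one π bond) has steric number 3: sp2.
C9 has 3 σ bonds, plus one π bond: steric number 3 → sp2.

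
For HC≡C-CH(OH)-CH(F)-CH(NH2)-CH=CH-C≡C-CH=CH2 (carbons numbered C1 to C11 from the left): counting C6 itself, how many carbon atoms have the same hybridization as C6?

4

C6 is sp2 (one π bond).
C1: sp
C2: sp
C3: sp3
C4: sp3
C5: sp3
C6: sp2 ✓
C7: sp2 ✓
C8: sp
C9: sp
C10: sp2 ✓
C11: sp2 ✓
4 carbons are sp2.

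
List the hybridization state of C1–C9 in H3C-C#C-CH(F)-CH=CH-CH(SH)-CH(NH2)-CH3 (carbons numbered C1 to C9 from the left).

C1 sp3, C2 sp, C3 sp, C4 sp3, C5 sp2, C6 sp2, C7 sp3, C8 sp3, C9 sp3

C1 has 4 σ bonds: steric number 4 → sp3.
C2 (2 σ bonds, plus two π bonds) has steric number 2: sp.
C3 has 2 σ bonds, plus two π bonds: steric number 2 → sp.
C4 is sp3: 4 σ bonds, 4 electron-density regions.
C5 (3 σ bonds, plus one π bond) has steric number 3: sp2.
C6 carries 3 σ bonds, plus one π bond, giving a steric number of 3, so it is sp2.
C7: 4 σ bonds — 4 electron domains, sp3.
C8 has 4 σ bonds: steric number 4 → sp3.
C9: 4 σ bonds — 4 electron domains, sp3.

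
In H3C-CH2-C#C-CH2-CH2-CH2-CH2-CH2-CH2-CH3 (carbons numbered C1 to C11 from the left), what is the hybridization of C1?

C1 — 4 σ bonds. Steric number 4, so sp3.

sp3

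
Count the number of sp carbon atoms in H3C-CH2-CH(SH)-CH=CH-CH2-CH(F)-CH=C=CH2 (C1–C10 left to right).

C1: sp3
C2: sp3
C3: sp3
C4: sp2
C5: sp2
C6: sp3
C7: sp3
C8: sp2
C9: sp ✓
C10: sp2
C9 → 1 sp carbon.

1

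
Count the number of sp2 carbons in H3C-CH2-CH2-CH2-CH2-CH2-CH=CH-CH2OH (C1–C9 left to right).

C1: sp3
C2: sp3
C3: sp3
C4: sp3
C5: sp3
C6: sp3
C7: sp2 ✓
C8: sp2 ✓
C9: sp3
C7, C8 → 2 sp2 carbons.

2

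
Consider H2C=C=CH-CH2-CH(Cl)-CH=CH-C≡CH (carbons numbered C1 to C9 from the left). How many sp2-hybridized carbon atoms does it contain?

C1: sp2 ✓
C2: sp
C3: sp2 ✓
C4: sp3
C5: sp3
C6: sp2 ✓
C7: sp2 ✓
C8: sp
C9: sp
C1, C3, C6, C7 → 4 sp2 carbons.

4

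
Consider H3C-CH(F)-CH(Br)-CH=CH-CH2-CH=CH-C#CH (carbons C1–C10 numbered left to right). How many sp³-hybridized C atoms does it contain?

C1: sp3 ✓
C2: sp3 ✓
C3: sp3 ✓
C4: sp2
C5: sp2
C6: sp3 ✓
C7: sp2
C8: sp2
C9: sp
C10: sp
C1, C2, C3, C6 → 4 sp3 carbons.

4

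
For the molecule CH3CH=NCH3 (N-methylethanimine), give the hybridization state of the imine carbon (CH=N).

The imine carbon (CH=N) — 3 σ bonds, plus one π bond. Steric number 3, so sp2.

sp^2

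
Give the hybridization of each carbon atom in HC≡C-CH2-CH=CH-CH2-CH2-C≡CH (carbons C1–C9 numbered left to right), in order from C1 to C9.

C1 sp, C2 sp, C3 sp3, C4 sp2, C5 sp2, C6 sp3, C7 sp3, C8 sp, C9 sp

C1 is sp: 2 σ bonds, plus two π bonds, 2 electron-density regions.
C2 has 2 σ bonds, plus two π bonds: steric number 2 → sp.
C3 — 4 σ bonds. Steric number 4, so sp3.
C4 carries 3 σ bonds, plus one π bond, giving a steric number of 3, so it is sp2.
C5 (3 σ bonds, plus one π bond) has steric number 3: sp2.
C6 carries 4 σ bonds, giving a steric number of 4, so it is sp3.
C7 has 4 σ bonds: steric number 4 → sp3.
C8 (2 σ bonds, plus two π bonds) has steric number 2: sp.
C9 is sp: 2 σ bonds, plus two π bonds, 2 electron-density regions.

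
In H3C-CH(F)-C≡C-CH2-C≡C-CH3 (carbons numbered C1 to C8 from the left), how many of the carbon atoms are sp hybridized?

4

C1: sp3
C2: sp3
C3: sp ✓
C4: sp ✓
C5: sp3
C6: sp ✓
C7: sp ✓
C8: sp3
C3, C4, C6, C7 → 4 sp carbons.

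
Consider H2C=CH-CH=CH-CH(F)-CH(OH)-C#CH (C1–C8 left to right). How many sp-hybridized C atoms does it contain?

2

C1: sp2
C2: sp2
C3: sp2
C4: sp2
C5: sp3
C6: sp3
C7: sp ✓
C8: sp ✓
C7, C8 → 2 sp carbons.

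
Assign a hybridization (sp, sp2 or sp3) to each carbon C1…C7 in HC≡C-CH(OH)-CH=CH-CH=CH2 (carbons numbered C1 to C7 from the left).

C1 carries 2 σ bonds, plus two π bonds, giving a steric number of 2, so it is sp.
C2 has 2 σ bonds, plus two π bonds: steric number 2 → sp.
C3: 4 σ bonds — 4 electron domains, sp3.
C4 is sp2: 3 σ bonds, plus one π bond, 3 electron-density regions.
C5: 3 σ bonds, plus one π bond — 3 electron domains, sp2.
C6 (3 σ bonds, plus one π bond) has steric number 3: sp2.
C7 is sp2: 3 σ bonds, plus one π bond, 3 electron-density regions.

C1 sp, C2 sp, C3 sp3, C4 sp2, C5 sp2, C6 sp2, C7 sp2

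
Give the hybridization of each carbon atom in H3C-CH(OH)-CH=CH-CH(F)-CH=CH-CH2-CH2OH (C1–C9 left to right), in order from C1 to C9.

C1 sp3, C2 sp3, C3 sp2, C4 sp2, C5 sp3, C6 sp2, C7 sp2, C8 sp3, C9 sp3

C1 carries 4 σ bonds, giving a steric number of 4, so it is sp3.
C2 has 4 σ bonds: steric number 4 → sp3.
C3: 3 σ bonds, plus one π bond; 3 regions of electron density → sp2.
C4: 3 σ bonds, plus one π bond — 3 electron domains, sp2.
C5 has 4 σ bonds: steric number 4 → sp3.
C6 has 3 σ bonds, plus one π bond: steric number 3 → sp2.
C7 is sp2: 3 σ bonds, plus one π bond, 3 electron-density regions.
C8 is sp3: 4 σ bonds, 4 electron-density regions.
C9 — 4 σ bonds. Steric number 4, so sp3.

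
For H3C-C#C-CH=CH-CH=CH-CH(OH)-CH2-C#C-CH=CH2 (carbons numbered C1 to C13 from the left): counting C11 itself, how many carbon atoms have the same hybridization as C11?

4

C11 is sp (two π bonds).
C1: sp3
C2: sp ✓
C3: sp ✓
C4: sp2
C5: sp2
C6: sp2
C7: sp2
C8: sp3
C9: sp3
C10: sp ✓
C11: sp ✓
C12: sp2
C13: sp2
4 carbons are sp.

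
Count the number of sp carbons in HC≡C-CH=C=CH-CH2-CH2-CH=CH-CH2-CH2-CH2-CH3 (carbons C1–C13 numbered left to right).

3

C1: sp ✓
C2: sp ✓
C3: sp2
C4: sp ✓
C5: sp2
C6: sp3
C7: sp3
C8: sp2
C9: sp2
C10: sp3
C11: sp3
C12: sp3
C13: sp3
C1, C2, C4 → 3 sp carbons.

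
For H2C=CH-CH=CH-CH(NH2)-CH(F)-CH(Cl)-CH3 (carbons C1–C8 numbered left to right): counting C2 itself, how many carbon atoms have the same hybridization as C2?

4

C2 is sp2 (one π bond).
C1: sp2 ✓
C2: sp2 ✓
C3: sp2 ✓
C4: sp2 ✓
C5: sp3
C6: sp3
C7: sp3
C8: sp3
4 carbons are sp2.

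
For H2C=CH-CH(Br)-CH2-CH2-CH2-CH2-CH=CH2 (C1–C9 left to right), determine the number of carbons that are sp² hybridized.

4

C1: sp2 ✓
C2: sp2 ✓
C3: sp3
C4: sp3
C5: sp3
C6: sp3
C7: sp3
C8: sp2 ✓
C9: sp2 ✓
C1, C2, C8, C9 → 4 sp2 carbons.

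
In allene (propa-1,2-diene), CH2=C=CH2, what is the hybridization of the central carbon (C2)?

sp

Two σ bonds and two π bonds (one to each neighbour) → sp.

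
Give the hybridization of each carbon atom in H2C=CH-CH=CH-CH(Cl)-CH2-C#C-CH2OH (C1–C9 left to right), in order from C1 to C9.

C1 sp2, C2 sp2, C3 sp2, C4 sp2, C5 sp3, C6 sp3, C7 sp, C8 sp, C9 sp3

C1 — 3 σ bonds, plus one π bond. Steric number 3, so sp2.
C2 has 3 σ bonds, plus one π bond: steric number 3 → sp2.
C3 has 3 σ bonds, plus one π bond: steric number 3 → sp2.
C4 — 3 σ bonds, plus one π bond. Steric number 3, so sp2.
C5: 4 σ bonds — 4 electron domains, sp3.
C6: 4 σ bonds; 4 regions of electron density → sp3.
C7 — 2 σ bonds, plus two π bonds. Steric number 2, so sp.
C8: 2 σ bonds, plus two π bonds — 2 electron domains, sp.
C9 — 4 σ bonds. Steric number 4, so sp3.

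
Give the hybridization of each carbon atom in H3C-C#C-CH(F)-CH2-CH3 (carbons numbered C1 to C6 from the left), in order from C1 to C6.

C1 sp3, C2 sp, C3 sp, C4 sp3, C5 sp3, C6 sp3

C1 — 4 σ bonds. Steric number 4, so sp3.
C2 — 2 σ bonds, plus two π bonds. Steric number 2, so sp.
C3 — 2 σ bonds, plus two π bonds. Steric number 2, so sp.
C4: 4 σ bonds; 4 regions of electron density → sp3.
C5: 4 σ bonds — 4 electron domains, sp3.
C6: 4 σ bonds; 4 regions of electron density → sp3.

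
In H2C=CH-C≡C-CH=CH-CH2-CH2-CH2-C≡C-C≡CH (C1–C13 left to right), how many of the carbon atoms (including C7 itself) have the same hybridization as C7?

C7 is sp3 (only σ bonds).
C1: sp2
C2: sp2
C3: sp
C4: sp
C5: sp2
C6: sp2
C7: sp3 ✓
C8: sp3 ✓
C9: sp3 ✓
C10: sp
C11: sp
C12: sp
C13: sp
3 carbons are sp3.

3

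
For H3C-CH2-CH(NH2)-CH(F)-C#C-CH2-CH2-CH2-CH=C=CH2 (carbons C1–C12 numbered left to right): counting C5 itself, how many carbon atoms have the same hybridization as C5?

C5 is sp (two π bonds).
C1: sp3
C2: sp3
C3: sp3
C4: sp3
C5: sp ✓
C6: sp ✓
C7: sp3
C8: sp3
C9: sp3
C10: sp2
C11: sp ✓
C12: sp2
3 carbons are sp.

3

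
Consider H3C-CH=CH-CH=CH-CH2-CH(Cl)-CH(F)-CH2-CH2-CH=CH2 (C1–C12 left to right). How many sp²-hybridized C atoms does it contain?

C1: sp3
C2: sp2 ✓
C3: sp2 ✓
C4: sp2 ✓
C5: sp2 ✓
C6: sp3
C7: sp3
C8: sp3
C9: sp3
C10: sp3
C11: sp2 ✓
C12: sp2 ✓
C2, C3, C4, C5, C11, C12 → 6 sp2 carbons.

6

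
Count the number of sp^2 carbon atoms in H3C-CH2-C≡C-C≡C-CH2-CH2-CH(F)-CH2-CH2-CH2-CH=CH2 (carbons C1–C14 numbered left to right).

2

C1: sp3
C2: sp3
C3: sp
C4: sp
C5: sp
C6: sp
C7: sp3
C8: sp3
C9: sp3
C10: sp3
C11: sp3
C12: sp3
C13: sp2 ✓
C14: sp2 ✓
C13, C14 → 2 sp2 carbons.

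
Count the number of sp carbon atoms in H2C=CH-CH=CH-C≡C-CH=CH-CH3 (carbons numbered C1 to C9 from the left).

C1: sp2
C2: sp2
C3: sp2
C4: sp2
C5: sp ✓
C6: sp ✓
C7: sp2
C8: sp2
C9: sp3
C5, C6 → 2 sp carbons.

2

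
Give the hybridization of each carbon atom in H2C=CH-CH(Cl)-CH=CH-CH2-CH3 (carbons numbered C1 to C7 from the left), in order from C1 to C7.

C1 sp2, C2 sp2, C3 sp3, C4 sp2, C5 sp2, C6 sp3, C7 sp3

C1 — 3 σ bonds, plus one π bond. Steric number 3, so sp2.
C2 carries 3 σ bonds, plus one π bond, giving a steric number of 3, so it is sp2.
C3: 4 σ bonds — 4 electron domains, sp3.
C4 has 3 σ bonds, plus one π bond: steric number 3 → sp2.
C5 carries 3 σ bonds, plus one π bond, giving a steric number of 3, so it is sp2.
C6: 4 σ bonds; 4 regions of electron density → sp3.
C7 has 4 σ bonds: steric number 4 → sp3.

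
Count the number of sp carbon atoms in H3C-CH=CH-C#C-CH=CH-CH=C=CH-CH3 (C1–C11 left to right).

3

C1: sp3
C2: sp2
C3: sp2
C4: sp ✓
C5: sp ✓
C6: sp2
C7: sp2
C8: sp2
C9: sp ✓
C10: sp2
C11: sp3
C4, C5, C9 → 3 sp carbons.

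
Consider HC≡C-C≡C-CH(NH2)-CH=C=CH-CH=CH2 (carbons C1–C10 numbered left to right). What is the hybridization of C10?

C10 is sp2: 3 σ bonds, plus one π bond, 3 electron-density regions.

sp²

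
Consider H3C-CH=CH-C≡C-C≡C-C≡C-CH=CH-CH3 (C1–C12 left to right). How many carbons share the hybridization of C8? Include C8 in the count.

6

C8 is sp (two π bonds).
C1: sp3
C2: sp2
C3: sp2
C4: sp ✓
C5: sp ✓
C6: sp ✓
C7: sp ✓
C8: sp ✓
C9: sp ✓
C10: sp2
C11: sp2
C12: sp3
6 carbons are sp.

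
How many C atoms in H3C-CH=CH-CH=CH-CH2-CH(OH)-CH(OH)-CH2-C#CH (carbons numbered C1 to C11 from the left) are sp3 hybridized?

C1: sp3 ✓
C2: sp2
C3: sp2
C4: sp2
C5: sp2
C6: sp3 ✓
C7: sp3 ✓
C8: sp3 ✓
C9: sp3 ✓
C10: sp
C11: sp
C1, C6, C7, C8, C9 → 5 sp3 carbons.

5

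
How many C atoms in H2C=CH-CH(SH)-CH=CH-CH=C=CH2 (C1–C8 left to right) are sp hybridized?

1

C1: sp2
C2: sp2
C3: sp3
C4: sp2
C5: sp2
C6: sp2
C7: sp ✓
C8: sp2
C7 → 1 sp carbon.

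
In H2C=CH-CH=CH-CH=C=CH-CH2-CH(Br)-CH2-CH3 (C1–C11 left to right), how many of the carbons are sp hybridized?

1

C1: sp2
C2: sp2
C3: sp2
C4: sp2
C5: sp2
C6: sp ✓
C7: sp2
C8: sp3
C9: sp3
C10: sp3
C11: sp3
C6 → 1 sp carbon.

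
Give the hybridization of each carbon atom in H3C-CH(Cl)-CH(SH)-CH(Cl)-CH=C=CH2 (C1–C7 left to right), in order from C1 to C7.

C1 sp3, C2 sp3, C3 sp3, C4 sp3, C5 sp2, C6 sp, C7 sp2

C1 is sp3: 4 σ bonds, 4 electron-density regions.
C2: 4 σ bonds; 4 regions of electron density → sp3.
C3 carries 4 σ bonds, giving a steric number of 4, so it is sp3.
C4: 4 σ bonds; 4 regions of electron density → sp3.
C5 is sp2: 3 σ bonds, plus one π bond, 3 electron-density regions.
C6: 2 σ bonds, plus two π bonds; 2 regions of electron density → sp.
C7 carries 3 σ bonds, plus one π bond, giving a steric number of 3, so it is sp2.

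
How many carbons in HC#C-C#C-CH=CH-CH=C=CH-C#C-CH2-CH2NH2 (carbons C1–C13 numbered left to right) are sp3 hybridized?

C1: sp
C2: sp
C3: sp
C4: sp
C5: sp2
C6: sp2
C7: sp2
C8: sp
C9: sp2
C10: sp
C11: sp
C12: sp3 ✓
C13: sp3 ✓
C12, C13 → 2 sp3 carbons.

2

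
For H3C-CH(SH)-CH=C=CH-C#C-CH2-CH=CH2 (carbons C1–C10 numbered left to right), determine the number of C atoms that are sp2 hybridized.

4

C1: sp3
C2: sp3
C3: sp2 ✓
C4: sp
C5: sp2 ✓
C6: sp
C7: sp
C8: sp3
C9: sp2 ✓
C10: sp2 ✓
C3, C5, C9, C10 → 4 sp2 carbons.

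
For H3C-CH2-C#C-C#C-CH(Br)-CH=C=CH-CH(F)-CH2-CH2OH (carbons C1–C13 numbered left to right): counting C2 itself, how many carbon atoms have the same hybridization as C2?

C2 is sp3 (only σ bonds).
C1: sp3 ✓
C2: sp3 ✓
C3: sp
C4: sp
C5: sp
C6: sp
C7: sp3 ✓
C8: sp2
C9: sp
C10: sp2
C11: sp3 ✓
C12: sp3 ✓
C13: sp3 ✓
6 carbons are sp3.

6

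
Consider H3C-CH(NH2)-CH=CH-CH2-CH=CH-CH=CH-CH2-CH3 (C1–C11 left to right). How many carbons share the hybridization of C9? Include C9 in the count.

C9 is sp2 (one π bond).
C1: sp3
C2: sp3
C3: sp2 ✓
C4: sp2 ✓
C5: sp3
C6: sp2 ✓
C7: sp2 ✓
C8: sp2 ✓
C9: sp2 ✓
C10: sp3
C11: sp3
6 carbons are sp2.

6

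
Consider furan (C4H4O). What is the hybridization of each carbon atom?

sp2

Each carbon atom: 3 σ bonds, plus one π bond — 3 electron domains, sp2.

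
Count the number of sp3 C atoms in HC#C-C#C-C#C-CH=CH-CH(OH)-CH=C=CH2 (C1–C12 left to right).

1

C1: sp
C2: sp
C3: sp
C4: sp
C5: sp
C6: sp
C7: sp2
C8: sp2
C9: sp3 ✓
C10: sp2
C11: sp
C12: sp2
C9 → 1 sp3 carbon.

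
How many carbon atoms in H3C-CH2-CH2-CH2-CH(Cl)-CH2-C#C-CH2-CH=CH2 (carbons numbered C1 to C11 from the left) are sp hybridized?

C1: sp3
C2: sp3
C3: sp3
C4: sp3
C5: sp3
C6: sp3
C7: sp ✓
C8: sp ✓
C9: sp3
C10: sp2
C11: sp2
C7, C8 → 2 sp carbons.

2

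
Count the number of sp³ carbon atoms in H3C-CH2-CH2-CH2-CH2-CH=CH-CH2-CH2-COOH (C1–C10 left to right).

7

C1: sp3 ✓
C2: sp3 ✓
C3: sp3 ✓
C4: sp3 ✓
C5: sp3 ✓
C6: sp2
C7: sp2
C8: sp3 ✓
C9: sp3 ✓
C10: sp2
C1, C2, C3, C4, C5, C8, C9 → 7 sp3 carbons.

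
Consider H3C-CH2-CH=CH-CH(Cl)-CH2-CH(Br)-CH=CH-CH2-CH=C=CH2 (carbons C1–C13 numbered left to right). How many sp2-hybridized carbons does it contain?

6

C1: sp3
C2: sp3
C3: sp2 ✓
C4: sp2 ✓
C5: sp3
C6: sp3
C7: sp3
C8: sp2 ✓
C9: sp2 ✓
C10: sp3
C11: sp2 ✓
C12: sp
C13: sp2 ✓
C3, C4, C8, C9, C11, C13 → 6 sp2 carbons.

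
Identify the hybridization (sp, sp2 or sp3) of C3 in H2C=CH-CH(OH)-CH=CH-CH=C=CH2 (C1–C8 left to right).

C3: 4 σ bonds — 4 electron domains, sp3.

sp^3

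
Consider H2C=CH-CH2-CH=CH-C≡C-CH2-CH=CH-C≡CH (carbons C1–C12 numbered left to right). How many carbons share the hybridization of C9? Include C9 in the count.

C9 is sp2 (one π bond).
C1: sp2 ✓
C2: sp2 ✓
C3: sp3
C4: sp2 ✓
C5: sp2 ✓
C6: sp
C7: sp
C8: sp3
C9: sp2 ✓
C10: sp2 ✓
C11: sp
C12: sp
6 carbons are sp2.

6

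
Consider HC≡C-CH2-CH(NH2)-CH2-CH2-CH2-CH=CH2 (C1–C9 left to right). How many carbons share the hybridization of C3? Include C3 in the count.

5

C3 is sp3 (only σ bonds).
C1: sp
C2: sp
C3: sp3 ✓
C4: sp3 ✓
C5: sp3 ✓
C6: sp3 ✓
C7: sp3 ✓
C8: sp2
C9: sp2
5 carbons are sp3.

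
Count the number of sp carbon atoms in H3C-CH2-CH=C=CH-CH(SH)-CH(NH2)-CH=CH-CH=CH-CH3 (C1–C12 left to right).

1

C1: sp3
C2: sp3
C3: sp2
C4: sp ✓
C5: sp2
C6: sp3
C7: sp3
C8: sp2
C9: sp2
C10: sp2
C11: sp2
C12: sp3
C4 → 1 sp carbon.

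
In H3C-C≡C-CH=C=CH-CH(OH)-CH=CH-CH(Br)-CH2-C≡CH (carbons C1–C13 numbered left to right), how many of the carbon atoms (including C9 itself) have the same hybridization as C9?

4

C9 is sp2 (one π bond).
C1: sp3
C2: sp
C3: sp
C4: sp2 ✓
C5: sp
C6: sp2 ✓
C7: sp3
C8: sp2 ✓
C9: sp2 ✓
C10: sp3
C11: sp3
C12: sp
C13: sp
4 carbons are sp2.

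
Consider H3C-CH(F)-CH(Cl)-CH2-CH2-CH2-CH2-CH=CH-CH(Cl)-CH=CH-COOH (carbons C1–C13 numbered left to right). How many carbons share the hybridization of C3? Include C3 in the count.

C3 is sp3 (only σ bonds).
C1: sp3 ✓
C2: sp3 ✓
C3: sp3 ✓
C4: sp3 ✓
C5: sp3 ✓
C6: sp3 ✓
C7: sp3 ✓
C8: sp2
C9: sp2
C10: sp3 ✓
C11: sp2
C12: sp2
C13: sp2
8 carbons are sp3.

8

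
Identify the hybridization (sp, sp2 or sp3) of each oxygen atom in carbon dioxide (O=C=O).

sp^2

One σ bond + two lone pairs = steric number 3 → sp2.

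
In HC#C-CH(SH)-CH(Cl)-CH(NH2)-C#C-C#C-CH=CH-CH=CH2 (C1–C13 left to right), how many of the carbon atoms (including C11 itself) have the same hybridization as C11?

4

C11 is sp2 (one π bond).
C1: sp
C2: sp
C3: sp3
C4: sp3
C5: sp3
C6: sp
C7: sp
C8: sp
C9: sp
C10: sp2 ✓
C11: sp2 ✓
C12: sp2 ✓
C13: sp2 ✓
4 carbons are sp2.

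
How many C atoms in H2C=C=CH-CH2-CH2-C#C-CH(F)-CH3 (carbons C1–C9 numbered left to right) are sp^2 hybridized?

2

C1: sp2 ✓
C2: sp
C3: sp2 ✓
C4: sp3
C5: sp3
C6: sp
C7: sp
C8: sp3
C9: sp3
C1, C3 → 2 sp2 carbons.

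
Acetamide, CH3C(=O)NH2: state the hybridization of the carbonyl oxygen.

sp2

The carbonyl oxygen: 1 σ bond and 2 lone pairs, plus one π bond — 3 electron domains, sp2.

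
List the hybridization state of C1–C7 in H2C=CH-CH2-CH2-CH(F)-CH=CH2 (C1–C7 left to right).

C1 sp2, C2 sp2, C3 sp3, C4 sp3, C5 sp3, C6 sp2, C7 sp2

C1 is sp2: 3 σ bonds, plus one π bond, 3 electron-density regions.
C2 is sp2: 3 σ bonds, plus one π bond, 3 electron-density regions.
C3 is sp3: 4 σ bonds, 4 electron-density regions.
C4 is sp3: 4 σ bonds, 4 electron-density regions.
C5 (4 σ bonds) has steric number 4: sp3.
C6 (3 σ bonds, plus one π bond) has steric number 3: sp2.
C7: 3 σ bonds, plus one π bond — 3 electron domains, sp2.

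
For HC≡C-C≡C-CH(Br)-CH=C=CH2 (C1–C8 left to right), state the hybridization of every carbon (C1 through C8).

C1 sp, C2 sp, C3 sp, C4 sp, C5 sp3, C6 sp2, C7 sp, C8 sp2

C1 carries 2 σ bonds, plus two π bonds, giving a steric number of 2, so it is sp.
C2 — 2 σ bonds, plus two π bonds. Steric number 2, so sp.
C3 carries 2 σ bonds, plus two π bonds, giving a steric number of 2, so it is sp.
C4 — 2 σ bonds, plus two π bonds. Steric number 2, so sp.
C5: 4 σ bonds; 4 regions of electron density → sp3.
C6 is sp2: 3 σ bonds, plus one π bond, 3 electron-density regions.
C7: 2 σ bonds, plus two π bonds; 2 regions of electron density → sp.
C8 (3 σ bonds, plus one π bond) has steric number 3: sp2.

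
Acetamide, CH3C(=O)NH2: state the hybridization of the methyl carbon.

The methyl carbon has 4 σ bonds: steric number 4 → sp3.

sp³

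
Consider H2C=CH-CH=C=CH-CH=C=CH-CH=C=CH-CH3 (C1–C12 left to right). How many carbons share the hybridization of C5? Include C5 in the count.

8

C5 is sp2 (one π bond).
C1: sp2 ✓
C2: sp2 ✓
C3: sp2 ✓
C4: sp
C5: sp2 ✓
C6: sp2 ✓
C7: sp
C8: sp2 ✓
C9: sp2 ✓
C10: sp
C11: sp2 ✓
C12: sp3
8 carbons are sp2.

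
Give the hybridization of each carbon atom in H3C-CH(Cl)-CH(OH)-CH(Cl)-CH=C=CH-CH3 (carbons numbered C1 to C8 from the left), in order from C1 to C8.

C1 sp3, C2 sp3, C3 sp3, C4 sp3, C5 sp2, C6 sp, C7 sp2, C8 sp3

C1: 4 σ bonds — 4 electron domains, sp3.
C2 (4 σ bonds) has steric number 4: sp3.
C3: 4 σ bonds; 4 regions of electron density → sp3.
C4 carries 4 σ bonds, giving a steric number of 4, so it is sp3.
C5 (3 σ bonds, plus one π bond) has steric number 3: sp2.
C6 carries 2 σ bonds, plus two π bonds, giving a steric number of 2, so it is sp.
C7 has 3 σ bonds, plus one π bond: steric number 3 → sp2.
C8 (4 σ bonds) has steric number 4: sp3.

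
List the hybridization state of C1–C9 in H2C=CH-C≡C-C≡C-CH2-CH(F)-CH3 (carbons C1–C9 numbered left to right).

C1 — 3 σ bonds, plus one π bond. Steric number 3, so sp2.
C2 — 3 σ bonds, plus one π bond. Steric number 3, so sp2.
C3: 2 σ bonds, plus two π bonds — 2 electron domains, sp.
C4 carries 2 σ bonds, plus two π bonds, giving a steric number of 2, so it is sp.
C5 — 2 σ bonds, plus two π bonds. Steric number 2, so sp.
C6 carries 2 σ bonds, plus two π bonds, giving a steric number of 2, so it is sp.
C7: 4 σ bonds; 4 regions of electron density → sp3.
C8: 4 σ bonds — 4 electron domains, sp3.
C9 carries 4 σ bonds, giving a steric number of 4, so it is sp3.

C1 sp2, C2 sp2, C3 sp, C4 sp, C5 sp, C6 sp, C7 sp3, C8 sp3, C9 sp3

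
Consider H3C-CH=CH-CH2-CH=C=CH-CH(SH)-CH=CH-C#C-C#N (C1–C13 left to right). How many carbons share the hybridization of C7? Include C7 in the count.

6

C7 is sp2 (one π bond).
C1: sp3
C2: sp2 ✓
C3: sp2 ✓
C4: sp3
C5: sp2 ✓
C6: sp
C7: sp2 ✓
C8: sp3
C9: sp2 ✓
C10: sp2 ✓
C11: sp
C12: sp
C13: sp
6 carbons are sp2.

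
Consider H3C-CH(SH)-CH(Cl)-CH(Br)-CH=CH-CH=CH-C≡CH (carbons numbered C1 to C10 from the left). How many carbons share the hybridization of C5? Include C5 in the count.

4

C5 is sp2 (one π bond).
C1: sp3
C2: sp3
C3: sp3
C4: sp3
C5: sp2 ✓
C6: sp2 ✓
C7: sp2 ✓
C8: sp2 ✓
C9: sp
C10: sp
4 carbons are sp2.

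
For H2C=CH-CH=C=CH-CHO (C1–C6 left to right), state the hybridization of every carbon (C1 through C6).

C1 sp2, C2 sp2, C3 sp2, C4 sp, C5 sp2, C6 sp2

C1: 3 σ bonds, plus one π bond — 3 electron domains, sp2.
C2 is sp2: 3 σ bonds, plus one π bond, 3 electron-density regions.
C3 (3 σ bonds, plus one π bond) has steric number 3: sp2.
C4 — 2 σ bonds, plus two π bonds. Steric number 2, so sp.
C5 has 3 σ bonds, plus one π bond: steric number 3 → sp2.
C6 carries 3 σ bonds, plus one π bond, giving a steric number of 3, so it is sp2.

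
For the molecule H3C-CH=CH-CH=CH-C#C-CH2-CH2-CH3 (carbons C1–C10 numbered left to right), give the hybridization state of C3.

C3 (3 σ bonds, plus one π bond) has steric number 3: sp2.

sp^2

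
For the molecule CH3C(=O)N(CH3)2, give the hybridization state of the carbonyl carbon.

sp^2

The carbonyl carbon: 3 σ bonds, plus one π bond — 3 electron domains, sp2.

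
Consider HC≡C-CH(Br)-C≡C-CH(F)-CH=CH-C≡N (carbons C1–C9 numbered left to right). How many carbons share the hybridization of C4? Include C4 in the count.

5

C4 is sp (two π bonds).
C1: sp ✓
C2: sp ✓
C3: sp3
C4: sp ✓
C5: sp ✓
C6: sp3
C7: sp2
C8: sp2
C9: sp ✓
5 carbons are sp.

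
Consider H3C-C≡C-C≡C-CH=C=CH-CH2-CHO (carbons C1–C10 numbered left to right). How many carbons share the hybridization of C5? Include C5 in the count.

5

C5 is sp (two π bonds).
C1: sp3
C2: sp ✓
C3: sp ✓
C4: sp ✓
C5: sp ✓
C6: sp2
C7: sp ✓
C8: sp2
C9: sp3
C10: sp2
5 carbons are sp.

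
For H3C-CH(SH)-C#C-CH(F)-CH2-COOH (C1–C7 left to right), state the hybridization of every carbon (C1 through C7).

C1 has 4 σ bonds: steric number 4 → sp3.
C2 (4 σ bonds) has steric number 4: sp3.
C3 has 2 σ bonds, plus two π bonds: steric number 2 → sp.
C4 — 2 σ bonds, plus two π bonds. Steric number 2, so sp.
C5: 4 σ bonds; 4 regions of electron density → sp3.
C6: 4 σ bonds — 4 electron domains, sp3.
C7: 3 σ bonds, plus one π bond — 3 electron domains, sp2.

C1 sp3, C2 sp3, C3 sp, C4 sp, C5 sp3, C6 sp3, C7 sp2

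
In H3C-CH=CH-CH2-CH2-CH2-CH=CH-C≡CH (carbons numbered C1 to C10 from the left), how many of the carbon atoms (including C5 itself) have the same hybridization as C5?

C5 is sp3 (only σ bonds).
C1: sp3 ✓
C2: sp2
C3: sp2
C4: sp3 ✓
C5: sp3 ✓
C6: sp3 ✓
C7: sp2
C8: sp2
C9: sp
C10: sp
4 carbons are sp3.

4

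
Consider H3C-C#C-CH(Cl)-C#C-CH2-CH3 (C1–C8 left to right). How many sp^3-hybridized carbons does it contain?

C1: sp3 ✓
C2: sp
C3: sp
C4: sp3 ✓
C5: sp
C6: sp
C7: sp3 ✓
C8: sp3 ✓
C1, C4, C7, C8 → 4 sp3 carbons.

4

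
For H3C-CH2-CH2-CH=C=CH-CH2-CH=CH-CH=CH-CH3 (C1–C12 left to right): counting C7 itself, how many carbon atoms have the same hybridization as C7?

C7 is sp3 (only σ bonds).
C1: sp3 ✓
C2: sp3 ✓
C3: sp3 ✓
C4: sp2
C5: sp
C6: sp2
C7: sp3 ✓
C8: sp2
C9: sp2
C10: sp2
C11: sp2
C12: sp3 ✓
5 carbons are sp3.

5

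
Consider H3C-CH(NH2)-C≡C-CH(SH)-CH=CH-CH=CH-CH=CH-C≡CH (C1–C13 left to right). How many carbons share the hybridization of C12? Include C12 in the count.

C12 is sp (two π bonds).
C1: sp3
C2: sp3
C3: sp ✓
C4: sp ✓
C5: sp3
C6: sp2
C7: sp2
C8: sp2
C9: sp2
C10: sp2
C11: sp2
C12: sp ✓
C13: sp ✓
4 carbons are sp.

4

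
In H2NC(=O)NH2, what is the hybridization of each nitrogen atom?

Both N lone pairs are conjugated with the C=O; planar sp2.

sp²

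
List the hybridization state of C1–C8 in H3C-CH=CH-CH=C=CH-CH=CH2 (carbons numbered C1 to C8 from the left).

C1 carries 4 σ bonds, giving a steric number of 4, so it is sp3.
C2 is sp2: 3 σ bonds, plus one π bond, 3 electron-density regions.
C3: 3 σ bonds, plus one π bond — 3 electron domains, sp2.
C4 (3 σ bonds, plus one π bond) has steric number 3: sp2.
C5 has 2 σ bonds, plus two π bonds: steric number 2 → sp.
C6 carries 3 σ bonds, plus one π bond, giving a steric number of 3, so it is sp2.
C7 — 3 σ bonds, plus one π bond. Steric number 3, so sp2.
C8: 3 σ bonds, plus one π bond — 3 electron domains, sp2.

C1 sp3, C2 sp2, C3 sp2, C4 sp2, C5 sp, C6 sp2, C7 sp2, C8 sp2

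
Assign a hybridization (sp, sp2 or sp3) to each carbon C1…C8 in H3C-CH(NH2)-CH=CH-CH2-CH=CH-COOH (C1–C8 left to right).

C1 (4 σ bonds) has steric number 4: sp3.
C2: 4 σ bonds; 4 regions of electron density → sp3.
C3 has 3 σ bonds, plus one π bond: steric number 3 → sp2.
C4: 3 σ bonds, plus one π bond; 3 regions of electron density → sp2.
C5 is sp3: 4 σ bonds, 4 electron-density regions.
C6 (3 σ bonds, plus one π bond) has steric number 3: sp2.
C7 — 3 σ bonds, plus one π bond. Steric number 3, so sp2.
C8: 3 σ bonds, plus one π bond; 3 regions of electron density → sp2.

C1 sp3, C2 sp3, C3 sp2, C4 sp2, C5 sp3, C6 sp2, C7 sp2, C8 sp2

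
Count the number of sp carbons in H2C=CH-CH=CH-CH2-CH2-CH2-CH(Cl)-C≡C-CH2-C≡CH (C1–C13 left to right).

C1: sp2
C2: sp2
C3: sp2
C4: sp2
C5: sp3
C6: sp3
C7: sp3
C8: sp3
C9: sp ✓
C10: sp ✓
C11: sp3
C12: sp ✓
C13: sp ✓
C9, C10, C12, C13 → 4 sp carbons.

4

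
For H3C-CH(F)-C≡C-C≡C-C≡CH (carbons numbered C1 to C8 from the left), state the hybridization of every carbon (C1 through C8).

C1 is sp3: 4 σ bonds, 4 electron-density regions.
C2 is sp3: 4 σ bonds, 4 electron-density regions.
C3: 2 σ bonds, plus two π bonds — 2 electron domains, sp.
C4: 2 σ bonds, plus two π bonds — 2 electron domains, sp.
C5 (2 σ bonds, plus two π bonds) has steric number 2: sp.
C6: 2 σ bonds, plus two π bonds; 2 regions of electron density → sp.
C7 carries 2 σ bonds, plus two π bonds, giving a steric number of 2, so it is sp.
C8 has 2 σ bonds, plus two π bonds: steric number 2 → sp.

C1 sp3, C2 sp3, C3 sp, C4 sp, C5 sp, C6 sp, C7 sp, C8 sp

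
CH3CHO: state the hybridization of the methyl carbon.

sp³

The methyl carbon: 4 σ bonds; 4 regions of electron density → sp3.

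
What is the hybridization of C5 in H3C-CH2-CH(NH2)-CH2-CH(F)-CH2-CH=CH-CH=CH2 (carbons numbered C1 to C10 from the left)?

sp^3

C5 has 4 σ bonds: steric number 4 → sp3.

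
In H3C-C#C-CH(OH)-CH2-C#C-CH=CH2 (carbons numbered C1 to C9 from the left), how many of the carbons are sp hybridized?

C1: sp3
C2: sp ✓
C3: sp ✓
C4: sp3
C5: sp3
C6: sp ✓
C7: sp ✓
C8: sp2
C9: sp2
C2, C3, C6, C7 → 4 sp carbons.

4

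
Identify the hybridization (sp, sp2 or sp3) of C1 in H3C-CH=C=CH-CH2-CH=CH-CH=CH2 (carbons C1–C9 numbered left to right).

sp3

C1 has 4 σ bonds: steric number 4 → sp3.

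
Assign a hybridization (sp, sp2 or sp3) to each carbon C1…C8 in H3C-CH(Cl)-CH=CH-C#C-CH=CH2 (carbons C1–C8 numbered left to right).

C1 sp3, C2 sp3, C3 sp2, C4 sp2, C5 sp, C6 sp, C7 sp2, C8 sp2

C1 is sp3: 4 σ bonds, 4 electron-density regions.
C2 has 4 σ bonds: steric number 4 → sp3.
C3 (3 σ bonds, plus one π bond) has steric number 3: sp2.
C4 (3 σ bonds, plus one π bond) has steric number 3: sp2.
C5 carries 2 σ bonds, plus two π bonds, giving a steric number of 2, so it is sp.
C6 (2 σ bonds, plus two π bonds) has steric number 2: sp.
C7: 3 σ bonds, plus one π bond; 3 regions of electron density → sp2.
C8: 3 σ bonds, plus one π bond — 3 electron domains, sp2.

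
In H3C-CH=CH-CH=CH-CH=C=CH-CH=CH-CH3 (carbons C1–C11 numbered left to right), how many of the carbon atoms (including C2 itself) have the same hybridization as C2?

8

C2 is sp2 (one π bond).
C1: sp3
C2: sp2 ✓
C3: sp2 ✓
C4: sp2 ✓
C5: sp2 ✓
C6: sp2 ✓
C7: sp
C8: sp2 ✓
C9: sp2 ✓
C10: sp2 ✓
C11: sp3
8 carbons are sp2.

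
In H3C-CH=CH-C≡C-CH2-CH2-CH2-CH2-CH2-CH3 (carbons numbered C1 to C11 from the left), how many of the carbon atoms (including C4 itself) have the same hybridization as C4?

C4 is sp (two π bonds).
C1: sp3
C2: sp2
C3: sp2
C4: sp ✓
C5: sp ✓
C6: sp3
C7: sp3
C8: sp3
C9: sp3
C10: sp3
C11: sp3
2 carbons are sp.

2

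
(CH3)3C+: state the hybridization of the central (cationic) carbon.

sp²

Three σ bonds and an empty p orbital; no lone pair → steric number 3 → sp2 and planar.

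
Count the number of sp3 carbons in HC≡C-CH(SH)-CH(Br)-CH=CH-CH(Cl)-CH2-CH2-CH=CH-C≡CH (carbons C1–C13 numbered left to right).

5

C1: sp
C2: sp
C3: sp3 ✓
C4: sp3 ✓
C5: sp2
C6: sp2
C7: sp3 ✓
C8: sp3 ✓
C9: sp3 ✓
C10: sp2
C11: sp2
C12: sp
C13: sp
C3, C4, C7, C8, C9 → 5 sp3 carbons.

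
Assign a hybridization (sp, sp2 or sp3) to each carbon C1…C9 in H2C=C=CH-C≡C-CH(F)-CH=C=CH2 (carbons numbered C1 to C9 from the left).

C1 sp2, C2 sp, C3 sp2, C4 sp, C5 sp, C6 sp3, C7 sp2, C8 sp, C9 sp2

C1: 3 σ bonds, plus one π bond; 3 regions of electron density → sp2.
C2 — 2 σ bonds, plus two π bonds. Steric number 2, so sp.
C3 (3 σ bonds, plus one π bond) has steric number 3: sp2.
C4 carries 2 σ bonds, plus two π bonds, giving a steric number of 2, so it is sp.
C5 — 2 σ bonds, plus two π bonds. Steric number 2, so sp.
C6 — 4 σ bonds. Steric number 4, so sp3.
C7 has 3 σ bonds, plus one π bond: steric number 3 → sp2.
C8 — 2 σ bonds, plus two π bonds. Steric number 2, so sp.
C9 — 3 σ bonds, plus one π bond. Steric number 3, so sp2.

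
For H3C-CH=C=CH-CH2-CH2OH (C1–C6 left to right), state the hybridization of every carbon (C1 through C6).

C1 — 4 σ bonds. Steric number 4, so sp3.
C2: 3 σ bonds, plus one π bond; 3 regions of electron density → sp2.
C3 carries 2 σ bonds, plus two π bonds, giving a steric number of 2, so it is sp.
C4: 3 σ bonds, plus one π bond — 3 electron domains, sp2.
C5 carries 4 σ bonds, giving a steric number of 4, so it is sp3.
C6 is sp3: 4 σ bonds, 4 electron-density regions.

C1 sp3, C2 sp2, C3 sp, C4 sp2, C5 sp3, C6 sp3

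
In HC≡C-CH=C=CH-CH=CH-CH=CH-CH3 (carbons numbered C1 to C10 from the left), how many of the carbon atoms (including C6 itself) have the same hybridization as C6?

C6 is sp2 (one π bond).
C1: sp
C2: sp
C3: sp2 ✓
C4: sp
C5: sp2 ✓
C6: sp2 ✓
C7: sp2 ✓
C8: sp2 ✓
C9: sp2 ✓
C10: sp3
6 carbons are sp2.

6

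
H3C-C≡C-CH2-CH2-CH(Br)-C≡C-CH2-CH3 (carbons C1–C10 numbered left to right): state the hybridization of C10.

sp³

C10: 4 σ bonds — 4 electron domains, sp3.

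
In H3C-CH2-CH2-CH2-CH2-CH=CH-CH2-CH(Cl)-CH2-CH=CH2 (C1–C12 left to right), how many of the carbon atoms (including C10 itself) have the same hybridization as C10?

C10 is sp3 (only σ bonds).
C1: sp3 ✓
C2: sp3 ✓
C3: sp3 ✓
C4: sp3 ✓
C5: sp3 ✓
C6: sp2
C7: sp2
C8: sp3 ✓
C9: sp3 ✓
C10: sp3 ✓
C11: sp2
C12: sp2
8 carbons are sp3.

8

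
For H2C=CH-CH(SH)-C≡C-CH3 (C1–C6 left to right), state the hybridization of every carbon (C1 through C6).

C1 sp2, C2 sp2, C3 sp3, C4 sp, C5 sp, C6 sp3

C1: 3 σ bonds, plus one π bond — 3 electron domains, sp2.
C2 (3 σ bonds, plus one π bond) has steric number 3: sp2.
C3 is sp3: 4 σ bonds, 4 electron-density regions.
C4 is sp: 2 σ bonds, plus two π bonds, 2 electron-density regions.
C5 carries 2 σ bonds, plus two π bonds, giving a steric number of 2, so it is sp.
C6 carries 4 σ bonds, giving a steric number of 4, so it is sp3.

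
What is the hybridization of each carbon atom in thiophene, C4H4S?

Each carbon atom (3 σ bonds, plus one π bond) has steric number 3: sp2.

sp2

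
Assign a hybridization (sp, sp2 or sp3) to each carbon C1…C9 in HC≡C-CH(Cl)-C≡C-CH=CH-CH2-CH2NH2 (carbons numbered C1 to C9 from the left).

C1 sp, C2 sp, C3 sp3, C4 sp, C5 sp, C6 sp2, C7 sp2, C8 sp3, C9 sp3

C1: 2 σ bonds, plus two π bonds — 2 electron domains, sp.
C2 (2 σ bonds, plus two π bonds) has steric number 2: sp.
C3: 4 σ bonds; 4 regions of electron density → sp3.
C4 — 2 σ bonds, plus two π bonds. Steric number 2, so sp.
C5 is sp: 2 σ bonds, plus two π bonds, 2 electron-density regions.
C6 is sp2: 3 σ bonds, plus one π bond, 3 electron-density regions.
C7 — 3 σ bonds, plus one π bond. Steric number 3, so sp2.
C8 (4 σ bonds) has steric number 4: sp3.
C9 — 4 σ bonds. Steric number 4, so sp3.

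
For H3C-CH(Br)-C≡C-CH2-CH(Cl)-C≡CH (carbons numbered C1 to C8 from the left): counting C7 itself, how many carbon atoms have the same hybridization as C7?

C7 is sp (two π bonds).
C1: sp3
C2: sp3
C3: sp ✓
C4: sp ✓
C5: sp3
C6: sp3
C7: sp ✓
C8: sp ✓
4 carbons are sp.

4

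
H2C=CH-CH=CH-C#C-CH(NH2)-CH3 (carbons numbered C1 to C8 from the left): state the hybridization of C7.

sp3

C7 is sp3: 4 σ bonds, 4 electron-density regions.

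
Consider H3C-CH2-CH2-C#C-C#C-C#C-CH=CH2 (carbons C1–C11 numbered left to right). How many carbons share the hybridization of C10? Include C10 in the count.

2

C10 is sp2 (one π bond).
C1: sp3
C2: sp3
C3: sp3
C4: sp
C5: sp
C6: sp
C7: sp
C8: sp
C9: sp
C10: sp2 ✓
C11: sp2 ✓
2 carbons are sp2.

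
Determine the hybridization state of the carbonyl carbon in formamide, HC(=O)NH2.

sp²

The carbonyl carbon: 3 σ bonds, plus one π bond — 3 electron domains, sp2.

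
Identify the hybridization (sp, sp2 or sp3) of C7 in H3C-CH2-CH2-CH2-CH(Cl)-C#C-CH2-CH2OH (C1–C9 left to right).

C7 (2 σ bonds, plus two π bonds) has steric number 2: sp.

sp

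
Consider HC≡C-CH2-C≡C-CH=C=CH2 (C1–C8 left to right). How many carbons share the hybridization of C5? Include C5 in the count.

5

C5 is sp (two π bonds).
C1: sp ✓
C2: sp ✓
C3: sp3
C4: sp ✓
C5: sp ✓
C6: sp2
C7: sp ✓
C8: sp2
5 carbons are sp.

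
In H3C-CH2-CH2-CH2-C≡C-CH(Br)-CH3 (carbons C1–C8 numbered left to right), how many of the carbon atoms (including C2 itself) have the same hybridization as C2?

C2 is sp3 (only σ bonds).
C1: sp3 ✓
C2: sp3 ✓
C3: sp3 ✓
C4: sp3 ✓
C5: sp
C6: sp
C7: sp3 ✓
C8: sp3 ✓
6 carbons are sp3.

6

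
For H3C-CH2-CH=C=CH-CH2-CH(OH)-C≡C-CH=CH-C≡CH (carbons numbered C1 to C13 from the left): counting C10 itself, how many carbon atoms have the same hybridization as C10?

4

C10 is sp2 (one π bond).
C1: sp3
C2: sp3
C3: sp2 ✓
C4: sp
C5: sp2 ✓
C6: sp3
C7: sp3
C8: sp
C9: sp
C10: sp2 ✓
C11: sp2 ✓
C12: sp
C13: sp
4 carbons are sp2.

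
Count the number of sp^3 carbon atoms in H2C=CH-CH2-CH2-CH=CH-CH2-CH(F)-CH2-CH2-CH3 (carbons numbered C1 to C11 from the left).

C1: sp2
C2: sp2
C3: sp3 ✓
C4: sp3 ✓
C5: sp2
C6: sp2
C7: sp3 ✓
C8: sp3 ✓
C9: sp3 ✓
C10: sp3 ✓
C11: sp3 ✓
C3, C4, C7, C8, C9, C10, C11 → 7 sp3 carbons.

7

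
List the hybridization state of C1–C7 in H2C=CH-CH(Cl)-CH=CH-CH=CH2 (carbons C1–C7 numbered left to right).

C1 sp2, C2 sp2, C3 sp3, C4 sp2, C5 sp2, C6 sp2, C7 sp2

C1 carries 3 σ bonds, plus one π bond, giving a steric number of 3, so it is sp2.
C2 — 3 σ bonds, plus one π bond. Steric number 3, so sp2.
C3 carries 4 σ bonds, giving a steric number of 4, so it is sp3.
C4 carries 3 σ bonds, plus one π bond, giving a steric number of 3, so it is sp2.
C5: 3 σ bonds, plus one π bond — 3 electron domains, sp2.
C6: 3 σ bonds, plus one π bond; 3 regions of electron density → sp2.
C7: 3 σ bonds, plus one π bond; 3 regions of electron density → sp2.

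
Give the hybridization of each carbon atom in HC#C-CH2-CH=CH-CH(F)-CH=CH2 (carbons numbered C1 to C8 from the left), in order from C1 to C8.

C1: 2 σ bonds, plus two π bonds; 2 regions of electron density → sp.
C2 has 2 σ bonds, plus two π bonds: steric number 2 → sp.
C3 is sp3: 4 σ bonds, 4 electron-density regions.
C4 — 3 σ bonds, plus one π bond. Steric number 3, so sp2.
C5 — 3 σ bonds, plus one π bond. Steric number 3, so sp2.
C6 is sp3: 4 σ bonds, 4 electron-density regions.
C7 (3 σ bonds, plus one π bond) has steric number 3: sp2.
C8: 3 σ bonds, plus one π bond — 3 electron domains, sp2.

C1 sp, C2 sp, C3 sp3, C4 sp2, C5 sp2, C6 sp3, C7 sp2, C8 sp2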